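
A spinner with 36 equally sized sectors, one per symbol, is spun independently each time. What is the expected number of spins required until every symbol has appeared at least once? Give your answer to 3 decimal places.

150.284

Split into phases: going from k distinct to k+1 distinct takes on average 36/(36-k) spins.
E[T] = 36/36 + 36/35 + 36/34 + ... + 36/2 + 36/1 = 36·H_{36}.
H_{36} = 4.1746, so E[T] = 150.2841.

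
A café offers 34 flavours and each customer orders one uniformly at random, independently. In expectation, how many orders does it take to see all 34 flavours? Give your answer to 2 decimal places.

Split into phases: going from k distinct to k+1 distinct takes on average 34/(34-k) orders.
E[T] = 34/34 + 34/33 + 34/32 + ... + 34/2 + 34/1 = 34·H_{34}.
H_{34} = 4.118, so E[T] = 140.019.

140.02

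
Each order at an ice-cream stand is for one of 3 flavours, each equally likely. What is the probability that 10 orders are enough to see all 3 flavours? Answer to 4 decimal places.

0.9480

By inclusion–exclusion over which flavours are missing,
P(all seen) = Σ_{j=0}^{3} (-1)^j C(3,j)((3-j)/3)^10
= 1.00000 - 0.05202 + 0.00005 - 0.00000
= 0.94803.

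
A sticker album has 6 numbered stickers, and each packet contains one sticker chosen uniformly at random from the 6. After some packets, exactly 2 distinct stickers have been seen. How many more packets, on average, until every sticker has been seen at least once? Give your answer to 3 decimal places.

The wait to go from k to k+1 distinct stickers is geometric with mean 6/(6-k).
Sum over k = 2,...,5: E = 6/4 + 6/3 + 6/2 + 6/1 = 12.5000.

12.500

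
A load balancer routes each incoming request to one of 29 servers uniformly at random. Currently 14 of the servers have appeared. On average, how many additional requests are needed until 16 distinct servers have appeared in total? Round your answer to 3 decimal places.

4.005

From k distinct to k+1 distinct takes on average 29/(29-k) requests.
Sum over k = 14,...,15: E = 29/15 + 29/14 = 4.0048.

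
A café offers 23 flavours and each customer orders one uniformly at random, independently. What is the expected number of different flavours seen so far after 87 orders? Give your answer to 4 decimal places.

22.5190

For each flavour, P(seen in 87 orders) = 1 - (22/23)^87 = 0.97909.
By linearity of expectation, E[distinct seen] = 23·(1 - (22/23)^87) = 22.51896.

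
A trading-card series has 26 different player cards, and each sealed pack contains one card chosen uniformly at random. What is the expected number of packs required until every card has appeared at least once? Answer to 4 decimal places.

100.2149

The wait to go from k to k+1 distinct cards is geometric with mean 26/(26-k).
E[T] = 26/26 + 26/25 + 26/24 + ... + 26/2 + 26/1 = 26·H_{26}.
H_{26} = 3.85442, so E[T] = 100.21491.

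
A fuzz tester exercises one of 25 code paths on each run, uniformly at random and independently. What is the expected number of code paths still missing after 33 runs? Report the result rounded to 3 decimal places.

6.500

For each code path, P(unseen after 33) = (24/25)^33 = 0.2600.
By linearity of expectation, E[unseen] = 25·(24/25)^33 = 6.4997.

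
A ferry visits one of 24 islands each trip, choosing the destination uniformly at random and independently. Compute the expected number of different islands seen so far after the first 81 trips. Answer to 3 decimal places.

For each island, P(seen in 81 trips) = 1 - (23/24)^81 = 0.9682.
By linearity of expectation, E[distinct seen] = 24·(1 - (23/24)^81) = 23.2361.

23.236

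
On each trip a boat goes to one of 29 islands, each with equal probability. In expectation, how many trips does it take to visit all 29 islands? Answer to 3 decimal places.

Split into phases: going from k distinct to k+1 distinct takes on average 29/(29-k) trips.
E[T] = 29/29 + 29/28 + 29/27 + ... + 29/2 + 29/1 = 29·H_{29}.
H_{29} = 3.9617, so E[T] = 114.8880.

114.888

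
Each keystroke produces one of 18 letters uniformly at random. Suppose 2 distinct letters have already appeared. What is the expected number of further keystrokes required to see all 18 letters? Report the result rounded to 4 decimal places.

With k distinct letters already seen, the next new one takes an expected 18/(18-k) keystrokes.
Sum over k = 2,...,17: E = 18/16 + 18/15 + 18/14 + ... + 18/2 + 18/1 = 60.85312.

60.8531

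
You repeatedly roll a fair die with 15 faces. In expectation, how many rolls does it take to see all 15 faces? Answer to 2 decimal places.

49.77

After k distinct faces have appeared, the next roll gives a new one with probability (15-k)/15, so the expected wait for the (k+1)-th is 15/(15-k).
E[T] = 15/15 + 15/14 + 15/13 + ... + 15/2 + 15/1 = 15·H_{15}.
H_{15} = 3.318, so E[T] = 49.773.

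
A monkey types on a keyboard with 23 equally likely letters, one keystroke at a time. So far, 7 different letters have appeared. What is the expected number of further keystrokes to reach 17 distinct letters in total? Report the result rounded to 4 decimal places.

21.4068

From k distinct to k+1 distinct takes on average 23/(23-k) keystrokes.
Sum over k = 7,...,16: E = 23/16 + 23/15 + 23/14 + ... + 23/8 + 23/7 = 21.40677.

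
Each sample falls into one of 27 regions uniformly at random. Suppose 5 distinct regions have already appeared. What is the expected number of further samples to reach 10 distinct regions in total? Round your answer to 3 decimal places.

6.784

With k distinct regions already seen, the next new one takes an expected 27/(27-k) samples.
Sum over k = 5,...,9: E = 27/22 + 27/21 + 27/20 + 27/19 + 27/18 = 6.7840.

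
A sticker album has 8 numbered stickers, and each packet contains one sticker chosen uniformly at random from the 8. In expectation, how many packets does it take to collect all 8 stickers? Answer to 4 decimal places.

After k distinct stickers have appeared, the next packet gives a new one with probability (8-k)/8, so the expected wait for the (k+1)-th is 8/(8-k).
E[T] = 8/8 + 8/7 + 8/6 + ... + 8/2 + 8/1 = 8·H_{8}.
H_{8} = 2.71786, so E[T] = 21.74286.

21.7429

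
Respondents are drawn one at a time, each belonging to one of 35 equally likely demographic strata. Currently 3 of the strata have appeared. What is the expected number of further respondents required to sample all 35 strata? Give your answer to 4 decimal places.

With k distinct strata already seen, the next new one takes an expected 35/(35-k) respondents.
Sum over k = 3,...,34: E = 35/32 + 35/31 + 35/30 + ... + 35/2 + 35/1 = 142.04733.

142.0473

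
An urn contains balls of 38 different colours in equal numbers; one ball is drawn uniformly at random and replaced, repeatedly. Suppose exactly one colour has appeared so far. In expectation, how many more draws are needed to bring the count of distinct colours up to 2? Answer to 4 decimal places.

With k distinct colours already seen, the next new one takes an expected 38/(38-k) draws.
Only the k = 1 term is needed: E = 38/37 = 1.02703.

1.0270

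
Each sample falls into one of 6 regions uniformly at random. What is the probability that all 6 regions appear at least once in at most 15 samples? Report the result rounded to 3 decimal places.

By inclusion–exclusion over which regions are missing,
P(all seen) = Σ_{j=0}^{6} (-1)^j C(6,j)((6-j)/6)^15
= 1.0000 - 0.3894 + 0.0343 - 0.0006 + 0.0000 - 0.0000 + 0.0000
= 0.6442.

0.644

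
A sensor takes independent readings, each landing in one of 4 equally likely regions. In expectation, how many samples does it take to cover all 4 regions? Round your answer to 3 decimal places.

After k distinct regions have appeared, the next sample gives a new one with probability (4-k)/4, so the expected wait for the (k+1)-th is 4/(4-k).
E[T] = 4/4 + 4/3 + 4/2 + 4/1 = 4·H_{4}.
H_{4} = 2.0833, so E[T] = 8.3333.

8.333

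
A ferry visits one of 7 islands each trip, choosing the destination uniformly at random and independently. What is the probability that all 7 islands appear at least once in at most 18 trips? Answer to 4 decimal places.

Let A_i be the event that island i is missing after 18 trips. By inclusion–exclusion on the A_i,
P(all seen) = Σ_{j=0}^{7} (-1)^j C(7,j)((7-j)/7)^18
= 1.00000 - 0.43657 + 0.04919 - 0.00148 + 0.00001 - 0.00000 + 0.00000 - 0.00000
= 0.61115.

0.6112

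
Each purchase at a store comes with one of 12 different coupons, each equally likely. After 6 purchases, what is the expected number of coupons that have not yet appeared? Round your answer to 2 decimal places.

For each coupon, P(unseen after 6) = (11/12)^6 = 0.593.
By linearity of expectation, E[unseen] = 12·(11/12)^6 = 7.120.

7.12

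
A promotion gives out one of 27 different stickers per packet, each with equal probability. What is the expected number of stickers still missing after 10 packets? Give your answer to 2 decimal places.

18.51

For each sticker, P(unseen after 10) = (26/27)^10 = 0.686.
By linearity of expectation, E[unseen] = 27·(26/27)^10 = 18.512.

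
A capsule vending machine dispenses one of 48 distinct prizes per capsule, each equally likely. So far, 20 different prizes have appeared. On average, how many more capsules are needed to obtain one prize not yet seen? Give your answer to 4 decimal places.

The number of capsules until the next new prize is geometric with success probability 28/48, so its mean is 48/28.
E = 48/28 = 1.71429.

1.7143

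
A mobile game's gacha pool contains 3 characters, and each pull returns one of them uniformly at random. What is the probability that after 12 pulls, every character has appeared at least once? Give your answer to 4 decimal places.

By inclusion–exclusion over which characters are missing,
P(all seen) = Σ_{j=0}^{3} (-1)^j C(3,j)((3-j)/3)^12
= 1.00000 - 0.02312 + 0.00001 - 0.00000
= 0.97688.

0.9769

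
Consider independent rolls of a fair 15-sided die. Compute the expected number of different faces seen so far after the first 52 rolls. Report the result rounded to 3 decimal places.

For each face, P(seen in 52 rolls) = 1 - (14/15)^52 = 0.9723.
By linearity of expectation, E[distinct seen] = 15·(1 - (14/15)^52) = 14.5850.

14.585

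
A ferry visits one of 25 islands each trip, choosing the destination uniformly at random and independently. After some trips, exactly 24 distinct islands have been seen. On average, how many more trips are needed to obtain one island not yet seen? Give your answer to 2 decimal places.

25.00

Each trip yields a new island with probability (25-24)/25 = 1/25, so the wait is geometric with mean 25/1.
E = 25/1 = 25.000.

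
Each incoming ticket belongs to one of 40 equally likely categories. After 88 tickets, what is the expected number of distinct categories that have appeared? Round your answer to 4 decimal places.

35.6901

For each category, P(seen in 88 tickets) = 1 - (39/40)^88 = 0.89225.
By linearity of expectation, E[distinct seen] = 40·(1 - (39/40)^88) = 35.69011.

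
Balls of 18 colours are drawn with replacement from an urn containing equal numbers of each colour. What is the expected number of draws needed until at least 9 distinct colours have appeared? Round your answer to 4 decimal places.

11.9905

Going from k to k+1 distinct takes a geometric number of draws with mean 18/(18-k).
Sum over k = 0,...,8: E = 18/18 + 18/17 + 18/16 + ... + 18/11 + 18/10 = 11.99052.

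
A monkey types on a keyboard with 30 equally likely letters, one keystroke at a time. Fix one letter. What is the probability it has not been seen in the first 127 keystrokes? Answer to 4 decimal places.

Each keystroke misses the fixed letter with probability (30-1)/30 = 29/30, independently.
P(still missing after 127) = (29/30)^127 = 0.01349.

0.0135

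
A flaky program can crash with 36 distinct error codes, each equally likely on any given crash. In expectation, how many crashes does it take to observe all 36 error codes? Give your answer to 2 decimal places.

150.28

After k distinct error codes have appeared, the next crash gives a new one with probability (36-k)/36, so the expected wait for the (k+1)-th is 36/(36-k).
E[T] = 36/36 + 36/35 + 36/34 + ... + 36/2 + 36/1 = 36·H_{36}.
H_{36} = 4.175, so E[T] = 150.284.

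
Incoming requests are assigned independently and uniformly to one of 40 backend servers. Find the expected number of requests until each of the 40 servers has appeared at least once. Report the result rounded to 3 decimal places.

After k distinct servers have appeared, the next request gives a new one with probability (40-k)/40, so the expected wait for the (k+1)-th is 40/(40-k).
E[T] = 40/40 + 40/39 + 40/38 + ... + 40/2 + 40/1 = 40·H_{40}.
H_{40} = 4.2785, so E[T] = 171.1417.

171.142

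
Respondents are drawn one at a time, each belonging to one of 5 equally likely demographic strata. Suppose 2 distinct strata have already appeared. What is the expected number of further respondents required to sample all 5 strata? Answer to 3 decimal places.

9.167

From k distinct to k+1 distinct takes on average 5/(5-k) respondents.
Sum over k = 2,...,4: E = 5/3 + 5/2 + 5/1 = 9.1667.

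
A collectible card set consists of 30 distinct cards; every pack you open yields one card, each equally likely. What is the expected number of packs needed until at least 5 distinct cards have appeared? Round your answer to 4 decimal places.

Going from k to k+1 distinct takes a geometric number of packs with mean 30/(30-k).
Sum over k = 0,...,4: E = 30/30 + 30/29 + 30/28 + 30/27 + 30/26 = 5.37087.

5.3709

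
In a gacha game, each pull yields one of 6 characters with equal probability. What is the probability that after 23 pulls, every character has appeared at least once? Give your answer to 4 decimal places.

0.9108

By inclusion–exclusion over which characters are missing,
P(all seen) = Σ_{j=0}^{6} (-1)^j C(6,j)((6-j)/6)^23
= 1.00000 - 0.09057 + 0.00134 - 0.00000 + 0.00000 - 0.00000 + 0.00000
= 0.91076.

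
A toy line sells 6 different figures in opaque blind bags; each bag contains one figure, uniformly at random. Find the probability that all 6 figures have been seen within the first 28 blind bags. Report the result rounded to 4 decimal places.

0.9638

By inclusion–exclusion over which figures are missing,
P(all seen) = Σ_{j=0}^{6} (-1)^j C(6,j)((6-j)/6)^28
= 1.00000 - 0.03640 + 0.00018 - 0.00000 + 0.00000 - 0.00000 + 0.00000
= 0.96378.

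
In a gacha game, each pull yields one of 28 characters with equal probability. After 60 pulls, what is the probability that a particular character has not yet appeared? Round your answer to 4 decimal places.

0.1128

On each pull the fixed character fails to appear with probability 27/28.
P(still missing after 60) = (27/28)^60 = 0.11281.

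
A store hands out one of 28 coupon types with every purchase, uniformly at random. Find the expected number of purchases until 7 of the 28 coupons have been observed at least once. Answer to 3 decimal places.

With k distinct coupons already seen, the next new one arrives after an expected 28/(28-k) purchases.
Sum over k = 0,...,6: E = 28/28 + 28/27 + 28/26 + ... + 28/23 + 28/22 = 7.8907.

7.891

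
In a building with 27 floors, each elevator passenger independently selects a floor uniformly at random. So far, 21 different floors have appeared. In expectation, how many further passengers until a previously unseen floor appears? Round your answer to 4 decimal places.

Each passenger yields a new floor with probability (27-21)/27 = 6/27, so the wait is geometric with mean 27/6.
E = 27/6 = 4.50000.

4.5000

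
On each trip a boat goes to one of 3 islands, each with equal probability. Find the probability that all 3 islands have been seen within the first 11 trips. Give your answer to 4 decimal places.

0.9653

By inclusion–exclusion over which islands are missing,
P(all seen) = Σ_{j=0}^{3} (-1)^j C(3,j)((3-j)/3)^11
= 1.00000 - 0.03468 + 0.00002 - 0.00000
= 0.96533.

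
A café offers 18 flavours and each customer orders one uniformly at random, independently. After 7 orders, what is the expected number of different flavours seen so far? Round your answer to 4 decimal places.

For each flavour, P(seen in 7 orders) = 1 - (17/18)^7 = 0.32975.
By linearity of expectation, E[distinct seen] = 18·(1 - (17/18)^7) = 5.93555.

5.9356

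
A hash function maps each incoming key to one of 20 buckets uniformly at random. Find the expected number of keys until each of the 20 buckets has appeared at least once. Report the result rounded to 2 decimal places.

71.95

The wait to go from k to k+1 distinct buckets is geometric with mean 20/(20-k).
E[T] = 20/20 + 20/19 + 20/18 + ... + 20/2 + 20/1 = 20·H_{20}.
H_{20} = 3.598, so E[T] = 71.955.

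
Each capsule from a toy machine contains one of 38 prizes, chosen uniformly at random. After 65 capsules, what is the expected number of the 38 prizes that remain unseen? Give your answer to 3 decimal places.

6.714

For each prize, P(unseen after 65) = (37/38)^65 = 0.1767.
By linearity of expectation, E[unseen] = 38·(37/38)^65 = 6.7137.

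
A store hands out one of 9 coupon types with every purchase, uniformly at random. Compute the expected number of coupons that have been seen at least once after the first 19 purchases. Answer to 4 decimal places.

8.0398

For each coupon, P(seen in 19 purchases) = 1 - (8/9)^19 = 0.89332.
By linearity of expectation, E[distinct seen] = 9·(1 - (8/9)^19) = 8.03984.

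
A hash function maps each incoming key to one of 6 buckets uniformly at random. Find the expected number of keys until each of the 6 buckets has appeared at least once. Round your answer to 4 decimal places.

14.7000

The wait to go from k to k+1 distinct buckets is geometric with mean 6/(6-k).
E[T] = 6/6 + 6/5 + 6/4 + 6/3 + 6/2 + 6/1 = 6·H_{6}.
H_{6} = 2.45000, so E[T] = 14.70000.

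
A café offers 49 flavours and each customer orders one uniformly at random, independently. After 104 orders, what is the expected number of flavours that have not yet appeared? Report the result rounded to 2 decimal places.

For each flavour, P(unseen after 104) = (48/49)^104 = 0.117.
By linearity of expectation, E[unseen] = 49·(48/49)^104 = 5.740.

5.74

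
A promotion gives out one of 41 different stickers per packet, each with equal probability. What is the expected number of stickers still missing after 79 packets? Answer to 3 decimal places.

5.829

For each sticker, P(unseen after 79) = (40/41)^79 = 0.1422.
By linearity of expectation, E[unseen] = 41·(40/41)^79 = 5.8291.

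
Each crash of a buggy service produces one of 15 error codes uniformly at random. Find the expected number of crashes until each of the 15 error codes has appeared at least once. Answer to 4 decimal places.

Split into phases: going from k distinct to k+1 distinct takes on average 15/(15-k) crashes.
E[T] = 15/15 + 15/14 + 15/13 + ... + 15/2 + 15/1 = 15·H_{15}.
H_{15} = 3.31823, so E[T] = 49.77343.

49.7734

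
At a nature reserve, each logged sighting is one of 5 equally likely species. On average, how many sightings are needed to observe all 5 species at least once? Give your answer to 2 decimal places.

11.42

The wait to go from k to k+1 distinct species is geometric with mean 5/(5-k).
E[T] = 5/5 + 5/4 + 5/3 + 5/2 + 5/1 = 5·H_{5}.
H_{5} = 2.283, so E[T] = 11.417.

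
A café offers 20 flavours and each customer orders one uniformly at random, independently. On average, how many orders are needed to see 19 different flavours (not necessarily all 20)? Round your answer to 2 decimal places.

51.95

With k distinct flavours already seen, the next new one arrives after an expected 20/(20-k) orders.
Sum over k = 0,...,18: E = 20/20 + 20/19 + 20/18 + ... + 20/3 + 20/2 = 51.955.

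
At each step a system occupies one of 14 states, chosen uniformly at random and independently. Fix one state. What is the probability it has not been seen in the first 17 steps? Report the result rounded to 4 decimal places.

Each step misses the fixed state with probability (14-1)/14 = 13/14, independently.
P(still missing after 17) = (13/14)^17 = 0.28370.

0.2837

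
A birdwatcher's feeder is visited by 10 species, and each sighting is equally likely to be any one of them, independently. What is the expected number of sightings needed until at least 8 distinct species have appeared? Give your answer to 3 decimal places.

14.290

Going from k to k+1 distinct takes a geometric number of sightings with mean 10/(10-k).
Sum over k = 0,...,7: E = 10/10 + 10/9 + 10/8 + ... + 10/4 + 10/3 = 14.2897.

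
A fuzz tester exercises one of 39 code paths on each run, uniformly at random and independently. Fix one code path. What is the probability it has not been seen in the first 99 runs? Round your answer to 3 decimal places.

0.076

Each run misses the fixed code path with probability (39-1)/39 = 38/39, independently.
P(still missing after 99) = (38/39)^99 = 0.0764.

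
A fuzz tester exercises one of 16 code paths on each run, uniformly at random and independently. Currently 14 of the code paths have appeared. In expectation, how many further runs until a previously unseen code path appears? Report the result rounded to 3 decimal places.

Each run yields a new code path with probability (16-14)/16 = 2/16, so the wait is geometric with mean 16/2.
E = 16/2 = 8.0000.

8.000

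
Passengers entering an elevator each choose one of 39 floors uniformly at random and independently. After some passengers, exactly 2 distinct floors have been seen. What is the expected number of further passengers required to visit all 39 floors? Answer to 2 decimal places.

163.86

The wait to go from k to k+1 distinct floors is geometric with mean 39/(39-k).
Sum over k = 2,...,38: E = 39/37 + 39/36 + 39/35 + ... + 39/2 + 39/1 = 163.862.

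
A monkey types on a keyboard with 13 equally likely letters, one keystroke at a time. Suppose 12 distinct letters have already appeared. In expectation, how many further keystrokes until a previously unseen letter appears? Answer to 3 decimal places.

The number of keystrokes until the next new letter is geometric with success probability 1/13, so its mean is 13/1.
E = 13/1 = 13.0000.

13.000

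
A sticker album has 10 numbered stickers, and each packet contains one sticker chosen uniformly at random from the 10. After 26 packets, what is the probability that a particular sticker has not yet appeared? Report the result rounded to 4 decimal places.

Each packet misses the fixed sticker with probability (10-1)/10 = 9/10, independently.
P(still missing after 26) = (9/10)^26 = 0.06461.

0.0646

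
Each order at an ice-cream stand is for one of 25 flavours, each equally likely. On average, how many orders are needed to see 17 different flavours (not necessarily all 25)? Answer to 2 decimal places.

27.45

Going from k to k+1 distinct takes a geometric number of orders with mean 25/(25-k).
Sum over k = 0,...,16: E = 25/25 + 25/24 + 25/23 + ... + 25/10 + 25/9 = 27.453.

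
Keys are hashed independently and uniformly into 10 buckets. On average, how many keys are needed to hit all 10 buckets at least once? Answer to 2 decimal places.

After k distinct buckets have appeared, the next key gives a new one with probability (10-k)/10, so the expected wait for the (k+1)-th is 10/(10-k).
E[T] = 10/10 + 10/9 + 10/8 + ... + 10/2 + 10/1 = 10·H_{10}.
H_{10} = 2.929, so E[T] = 29.290.

29.29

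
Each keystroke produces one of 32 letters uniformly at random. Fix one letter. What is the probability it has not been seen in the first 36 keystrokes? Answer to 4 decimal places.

Each keystroke misses the fixed letter with probability (32-1)/32 = 31/32, independently.
P(still missing after 36) = (31/32)^36 = 0.31888.

0.3189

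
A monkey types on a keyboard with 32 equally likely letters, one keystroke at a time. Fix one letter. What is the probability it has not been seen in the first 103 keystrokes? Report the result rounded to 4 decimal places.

0.0380

Each keystroke misses the fixed letter with probability (32-1)/32 = 31/32, independently.
P(still missing after 103) = (31/32)^103 = 0.03800.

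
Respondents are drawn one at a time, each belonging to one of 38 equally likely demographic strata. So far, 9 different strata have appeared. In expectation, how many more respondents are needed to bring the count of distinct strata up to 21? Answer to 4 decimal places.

With k distinct strata already seen, the next new one takes an expected 38/(38-k) respondents.
Sum over k = 9,...,20: E = 38/29 + 38/28 + 38/27 + ... + 38/19 + 38/18 = 19.83985.

19.8398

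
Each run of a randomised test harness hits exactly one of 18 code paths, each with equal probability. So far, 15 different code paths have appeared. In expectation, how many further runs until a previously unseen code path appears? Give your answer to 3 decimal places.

The number of runs until the next new code path is geometric with success probability 3/18, so its mean is 18/3.
E = 18/3 = 6.0000.

6.000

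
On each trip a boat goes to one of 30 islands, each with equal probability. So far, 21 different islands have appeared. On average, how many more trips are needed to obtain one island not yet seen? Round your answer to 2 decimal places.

3.33

The number of trips until the next new island is geometric with success probability 9/30, so its mean is 30/9.
E = 30/9 = 3.333.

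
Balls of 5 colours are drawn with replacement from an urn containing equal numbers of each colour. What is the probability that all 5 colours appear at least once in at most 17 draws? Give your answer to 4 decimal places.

0.8891

Let A_i be the event that colour i is missing after 17 draws. By inclusion–exclusion on the A_i,
P(all seen) = Σ_{j=0}^{5} (-1)^j C(5,j)((5-j)/5)^17
= 1.00000 - 0.11259 + 0.00169 - 0.00000 + 0.00000 - 0.00000
= 0.88910.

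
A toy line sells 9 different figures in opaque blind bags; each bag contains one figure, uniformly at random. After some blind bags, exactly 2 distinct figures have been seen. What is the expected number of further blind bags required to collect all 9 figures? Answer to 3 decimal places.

With k distinct figures already seen, the next new one takes an expected 9/(9-k) blind bags.
Sum over k = 2,...,8: E = 9/7 + 9/6 + 9/5 + ... + 9/2 + 9/1 = 23.3357.

23.336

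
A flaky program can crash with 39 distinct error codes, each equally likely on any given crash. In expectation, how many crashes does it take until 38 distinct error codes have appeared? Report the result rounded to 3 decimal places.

With k distinct error codes already seen, the next new one arrives after an expected 39/(39-k) crashes.
Sum over k = 0,...,37: E = 39/39 + 39/38 + 39/37 + ... + 39/3 + 39/2 = 126.8882.

126.888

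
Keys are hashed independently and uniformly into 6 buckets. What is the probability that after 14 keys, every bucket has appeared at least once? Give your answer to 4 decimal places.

0.5828

By inclusion–exclusion over which buckets are missing,
P(all seen) = Σ_{j=0}^{6} (-1)^j C(6,j)((6-j)/6)^14
= 1.00000 - 0.46732 + 0.05138 - 0.00122 + 0.00000 - 0.00000 + 0.00000
= 0.58285.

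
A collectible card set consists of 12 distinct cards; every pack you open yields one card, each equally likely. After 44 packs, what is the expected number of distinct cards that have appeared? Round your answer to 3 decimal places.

For each card, P(seen in 44 packs) = 1 - (11/12)^44 = 0.9783.
By linearity of expectation, E[distinct seen] = 12·(1 - (11/12)^44) = 11.7391.

11.739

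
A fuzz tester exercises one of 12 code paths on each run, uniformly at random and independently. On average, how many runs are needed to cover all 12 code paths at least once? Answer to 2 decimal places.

37.24

The wait to go from k to k+1 distinct code paths is geometric with mean 12/(12-k).
E[T] = 12/12 + 12/11 + 12/10 + ... + 12/2 + 12/1 = 12·H_{12}.
H_{12} = 3.103, so E[T] = 37.239.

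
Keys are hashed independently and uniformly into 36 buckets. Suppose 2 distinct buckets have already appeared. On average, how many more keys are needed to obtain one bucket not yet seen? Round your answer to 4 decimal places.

1.0588

Each key yields a new bucket with probability (36-2)/36 = 34/36, so the wait is geometric with mean 36/34.
E = 36/34 = 1.05882.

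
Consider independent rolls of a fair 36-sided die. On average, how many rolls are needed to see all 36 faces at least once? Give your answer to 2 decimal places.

Split into phases: going from k distinct to k+1 distinct takes on average 36/(36-k) rolls.
E[T] = 36/36 + 36/35 + 36/34 + ... + 36/2 + 36/1 = 36·H_{36}.
H_{36} = 4.175, so E[T] = 150.284.

150.28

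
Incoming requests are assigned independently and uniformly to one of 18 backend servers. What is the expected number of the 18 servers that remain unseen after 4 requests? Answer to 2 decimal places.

14.32

For each server, P(unseen after 4) = (17/18)^4 = 0.796.
By linearity of expectation, E[unseen] = 18·(17/18)^4 = 14.321.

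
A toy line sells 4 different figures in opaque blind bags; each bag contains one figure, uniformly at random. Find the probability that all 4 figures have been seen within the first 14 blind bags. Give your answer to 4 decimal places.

0.9291

By inclusion–exclusion over which figures are missing,
P(all seen) = Σ_{j=0}^{4} (-1)^j C(4,j)((4-j)/4)^14
= 1.00000 - 0.07127 + 0.00037 - 0.00000 + 0.00000
= 0.92909.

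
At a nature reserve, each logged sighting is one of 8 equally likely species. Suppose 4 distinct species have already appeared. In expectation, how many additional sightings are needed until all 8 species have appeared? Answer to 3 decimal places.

16.667

From k distinct to k+1 distinct takes on average 8/(8-k) sightings.
Sum over k = 4,...,7: E = 8/4 + 8/3 + 8/2 + 8/1 = 16.6667.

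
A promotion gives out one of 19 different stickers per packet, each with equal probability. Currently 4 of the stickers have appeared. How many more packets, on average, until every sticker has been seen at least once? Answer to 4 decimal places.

The wait to go from k to k+1 distinct stickers is geometric with mean 19/(19-k).
Sum over k = 4,...,18: E = 19/15 + 19/14 + 19/13 + ... + 19/2 + 19/1 = 63.04635.

63.0464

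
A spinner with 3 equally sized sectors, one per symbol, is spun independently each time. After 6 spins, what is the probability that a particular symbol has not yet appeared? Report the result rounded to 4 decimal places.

0.0878

On each spin the fixed symbol fails to appear with probability 2/3.
P(still missing after 6) = (2/3)^6 = 0.08779.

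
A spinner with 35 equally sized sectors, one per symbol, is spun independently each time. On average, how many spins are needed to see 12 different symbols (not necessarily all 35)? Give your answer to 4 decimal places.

With k distinct symbols already seen, the next new one arrives after an expected 35/(35-k) spins.
Sum over k = 0,...,11: E = 35/35 + 35/34 + 35/33 + ... + 35/25 + 35/24 = 14.43715.

14.4371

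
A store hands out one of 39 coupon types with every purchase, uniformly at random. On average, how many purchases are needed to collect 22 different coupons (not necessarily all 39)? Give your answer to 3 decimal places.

With k distinct coupons already seen, the next new one arrives after an expected 39/(39-k) purchases.
Sum over k = 0,...,21: E = 39/39 + 39/38 + 39/37 + ... + 39/19 + 39/18 = 31.7456.

31.746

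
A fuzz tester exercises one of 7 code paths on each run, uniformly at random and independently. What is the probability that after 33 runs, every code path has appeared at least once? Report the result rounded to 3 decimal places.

By inclusion–exclusion over which code paths are missing,
P(all seen) = Σ_{j=0}^{7} (-1)^j C(7,j)((7-j)/7)^33
= 1.0000 - 0.0432 + 0.0003 - 0.0000 + 0.0000 - 0.0000 + 0.0000 - 0.0000
= 0.9571.

0.957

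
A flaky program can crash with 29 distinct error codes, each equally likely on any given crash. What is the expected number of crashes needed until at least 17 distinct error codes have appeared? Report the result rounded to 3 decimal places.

24.895

Going from k to k+1 distinct takes a geometric number of crashes with mean 29/(29-k).
Sum over k = 0,...,16: E = 29/29 + 29/28 + 29/27 + ... + 29/14 + 29/13 = 24.8949.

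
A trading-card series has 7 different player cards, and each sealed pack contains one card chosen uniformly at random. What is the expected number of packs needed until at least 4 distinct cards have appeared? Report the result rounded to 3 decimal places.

5.317

Going from k to k+1 distinct takes a geometric number of packs with mean 7/(7-k).
Sum over k = 0,...,3: E = 7/7 + 7/6 + 7/5 + 7/4 = 5.3167.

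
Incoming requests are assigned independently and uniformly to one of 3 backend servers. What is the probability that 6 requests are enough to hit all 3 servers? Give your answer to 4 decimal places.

By inclusion–exclusion over which servers are missing,
P(all seen) = Σ_{j=0}^{3} (-1)^j C(3,j)((3-j)/3)^6
= 1.00000 - 0.26337 + 0.00412 - 0.00000
= 0.74074.

0.7407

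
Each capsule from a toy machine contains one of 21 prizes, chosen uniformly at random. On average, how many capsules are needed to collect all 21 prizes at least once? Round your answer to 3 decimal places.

After k distinct prizes have appeared, the next capsule gives a new one with probability (21-k)/21, so the expected wait for the (k+1)-th is 21/(21-k).
E[T] = 21/21 + 21/20 + 21/19 + ... + 21/2 + 21/1 = 21·H_{21}.
H_{21} = 3.6454, so E[T] = 76.5525.

76.553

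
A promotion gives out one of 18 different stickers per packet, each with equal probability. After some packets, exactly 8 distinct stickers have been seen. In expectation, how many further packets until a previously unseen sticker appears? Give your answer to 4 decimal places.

1.8000

The number of packets until the next new sticker is geometric with success probability 10/18, so its mean is 18/10.
E = 18/10 = 1.80000.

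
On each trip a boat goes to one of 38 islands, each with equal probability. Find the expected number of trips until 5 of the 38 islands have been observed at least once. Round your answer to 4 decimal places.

With k distinct islands already seen, the next new one arrives after an expected 38/(38-k) trips.
Sum over k = 0,...,4: E = 38/38 + 38/37 + 38/36 + 38/35 + 38/34 = 5.28594.

5.2859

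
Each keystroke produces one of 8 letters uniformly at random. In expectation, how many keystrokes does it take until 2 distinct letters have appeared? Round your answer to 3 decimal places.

2.143

Going from k to k+1 distinct takes a geometric number of keystrokes with mean 8/(8-k).
Sum over k = 0,...,1: E = 8/8 + 8/7 = 2.1429.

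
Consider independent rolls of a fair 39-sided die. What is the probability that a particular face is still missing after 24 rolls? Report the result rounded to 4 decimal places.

0.5361

Each roll misses the fixed face with probability (39-1)/39 = 38/39, independently.
P(still missing after 24) = (38/39)^24 = 0.53611.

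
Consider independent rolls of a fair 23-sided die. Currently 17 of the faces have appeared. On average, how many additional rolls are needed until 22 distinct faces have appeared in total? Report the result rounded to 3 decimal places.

From k distinct to k+1 distinct takes on average 23/(23-k) rolls.
Sum over k = 17,...,21: E = 23/6 + 23/5 + 23/4 + 23/3 + 23/2 = 33.3500.

33.350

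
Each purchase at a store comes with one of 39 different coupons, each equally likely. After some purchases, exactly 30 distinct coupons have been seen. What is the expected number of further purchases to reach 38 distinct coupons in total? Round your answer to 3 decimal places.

71.330

The wait to go from k to k+1 distinct coupons is geometric with mean 39/(39-k).
Sum over k = 30,...,37: E = 39/9 + 39/8 + 39/7 + ... + 39/3 + 39/2 = 71.3298.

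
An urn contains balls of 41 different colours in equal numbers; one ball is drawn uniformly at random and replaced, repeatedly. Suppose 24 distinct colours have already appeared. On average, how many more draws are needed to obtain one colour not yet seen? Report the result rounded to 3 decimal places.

The number of draws until the next new colour is geometric with success probability 17/41, so its mean is 41/17.
E = 41/17 = 2.4118.

2.412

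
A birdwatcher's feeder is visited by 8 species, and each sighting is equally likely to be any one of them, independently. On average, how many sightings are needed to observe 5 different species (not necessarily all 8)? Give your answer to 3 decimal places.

7.076

Going from k to k+1 distinct takes a geometric number of sightings with mean 8/(8-k).
Sum over k = 0,...,4: E = 8/8 + 8/7 + 8/6 + 8/5 + 8/4 = 7.0762.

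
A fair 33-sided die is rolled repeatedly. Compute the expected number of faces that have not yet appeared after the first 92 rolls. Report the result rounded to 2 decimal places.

For each face, P(unseen after 92) = (32/33)^92 = 0.059.
By linearity of expectation, E[unseen] = 33·(32/33)^92 = 1.945.

1.95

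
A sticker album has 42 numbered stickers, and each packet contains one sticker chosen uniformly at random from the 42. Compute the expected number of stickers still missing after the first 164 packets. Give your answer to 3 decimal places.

0.807

For each sticker, P(unseen after 164) = (41/42)^164 = 0.0192.
By linearity of expectation, E[unseen] = 42·(41/42)^164 = 0.8071.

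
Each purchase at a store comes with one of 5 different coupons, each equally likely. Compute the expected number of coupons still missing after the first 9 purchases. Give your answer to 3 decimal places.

For each coupon, P(unseen after 9) = (4/5)^9 = 0.1342.
By linearity of expectation, E[unseen] = 5·(4/5)^9 = 0.6711.

0.671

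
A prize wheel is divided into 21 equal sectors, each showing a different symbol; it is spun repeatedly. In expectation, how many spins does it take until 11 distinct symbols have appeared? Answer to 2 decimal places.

15.04

With k distinct symbols already seen, the next new one arrives after an expected 21/(21-k) spins.
Sum over k = 0,...,10: E = 21/21 + 21/20 + 21/19 + ... + 21/12 + 21/11 = 15.044.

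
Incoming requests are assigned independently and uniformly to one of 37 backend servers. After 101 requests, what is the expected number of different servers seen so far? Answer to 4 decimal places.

For each server, P(seen in 101 requests) = 1 - (36/37)^101 = 0.93717.
By linearity of expectation, E[distinct seen] = 37·(1 - (36/37)^101) = 34.67523.

34.6752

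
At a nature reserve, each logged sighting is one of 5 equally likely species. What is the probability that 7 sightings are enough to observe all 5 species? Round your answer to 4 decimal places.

0.2150

By inclusion–exclusion over which species are missing,
P(all seen) = Σ_{j=0}^{5} (-1)^j C(5,j)((5-j)/5)^7
= 1.00000 - 1.04858 + 0.27994 - 0.01638 + 0.00006 - 0.00000
= 0.21504.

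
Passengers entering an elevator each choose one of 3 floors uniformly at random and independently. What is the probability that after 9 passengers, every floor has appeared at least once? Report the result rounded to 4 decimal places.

By inclusion–exclusion over which floors are missing,
P(all seen) = Σ_{j=0}^{3} (-1)^j C(3,j)((3-j)/3)^9
= 1.00000 - 0.07804 + 0.00015 - 0.00000
= 0.92212.

0.9221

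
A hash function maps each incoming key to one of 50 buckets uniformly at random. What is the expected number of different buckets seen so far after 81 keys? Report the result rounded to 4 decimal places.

For each bucket, P(seen in 81 keys) = 1 - (49/50)^81 = 0.80532.
By linearity of expectation, E[distinct seen] = 50·(1 - (49/50)^81) = 40.26621.

40.2662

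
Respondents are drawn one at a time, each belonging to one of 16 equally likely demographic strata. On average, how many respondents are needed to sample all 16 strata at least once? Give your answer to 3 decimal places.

54.092

Split into phases: going from k distinct to k+1 distinct takes on average 16/(16-k) respondents.
E[T] = 16/16 + 16/15 + 16/14 + ... + 16/2 + 16/1 = 16·H_{16}.
H_{16} = 3.3807, so E[T] = 54.0917.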